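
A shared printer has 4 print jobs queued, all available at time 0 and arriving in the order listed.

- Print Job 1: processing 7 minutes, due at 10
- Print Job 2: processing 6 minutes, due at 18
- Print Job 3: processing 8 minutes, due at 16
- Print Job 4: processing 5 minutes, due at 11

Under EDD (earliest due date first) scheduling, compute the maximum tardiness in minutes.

8

EDD (increasing due date): Print Job 1 Print Job 4 Print Job 3 Print Job 2.
Print Job 1: 0→7, due 10, tardiness 0
Print Job 4: 7→12, due 11, tardiness 1
Print Job 3: 12→20, due 16, tardiness 4
Print Job 2: 20→26, due 18, tardiness 8
Maximum = 8.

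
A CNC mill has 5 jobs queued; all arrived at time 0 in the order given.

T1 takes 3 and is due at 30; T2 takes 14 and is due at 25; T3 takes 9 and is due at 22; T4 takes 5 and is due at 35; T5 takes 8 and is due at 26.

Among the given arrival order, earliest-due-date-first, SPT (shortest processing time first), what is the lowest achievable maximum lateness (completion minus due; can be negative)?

5

FIFO (arrival order): T1 T2 T3 T4 T5.
T1: 0→3, due 30, lateness -27
T2: 3→17, due 25, lateness -8
T3: 17→26, due 22, lateness 4
T4: 26→31, due 35, lateness -4
T5: 31→39, due 26, lateness 13
Maximum = 13.
EDD (increasing due date): T3 T2 T5 T1 T4.
T3: 0→9, due 22, lateness -13
T2: 9→23, due 25, lateness -2
T5: 23→31, due 26, lateness 5
T1: 31→34, due 30, lateness 4
T4: 34→39, due 35, lateness 4
Maximum = 5.
SPT (increasing processing time): T1 T4 T5 T3 T2.
T1: 0→3, due 30, lateness -27
T4: 3→8, due 35, lateness -27
T5: 8→16, due 26, lateness -10
T3: 16→25, due 22, lateness 3
T2: 25→39, due 25, lateness 14
Maximum = 14.
FIFO 13, EDD 5, SPT 14 → minimum 5.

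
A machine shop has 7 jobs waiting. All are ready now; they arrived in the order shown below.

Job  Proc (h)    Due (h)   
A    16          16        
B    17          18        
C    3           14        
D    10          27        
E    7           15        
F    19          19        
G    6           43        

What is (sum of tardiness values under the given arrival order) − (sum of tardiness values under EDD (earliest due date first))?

FIFO (arrival order): A B C D E F G.
A: 0→16, due 16, tardiness 0
B: 16→33, due 18, tardiness 15
C: 33→36, due 14, tardiness 22
D: 36→46, due 27, tardiness 19
E: 46→53, due 15, tardiness 38
F: 53→72, due 19, tardiness 53
G: 72→78, due 43, tardiness 35
Sum = 0+15+22+19+38+53+35 = 182.
EDD (increasing due date): C E A B F D G.
C: 0→3, due 14, tardiness 0
E: 3→10, due 15, tardiness 0
A: 10→26, due 16, tardiness 10
B: 26→43, due 18, tardiness 25
F: 43→62, due 19, tardiness 43
D: 62→72, due 27, tardiness 45
G: 72→78, due 43, tardiness 35
Sum = 0+0+10+25+43+45+35 = 158.
Difference = 182 − 158 = 24.

24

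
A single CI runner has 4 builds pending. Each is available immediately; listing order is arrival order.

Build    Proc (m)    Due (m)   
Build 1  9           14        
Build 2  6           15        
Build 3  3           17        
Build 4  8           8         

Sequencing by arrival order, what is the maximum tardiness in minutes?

18

FIFO (arrival order): Build 1 Build 2 Build 3 Build 4.
Build 1: 0→9, due 14, tardiness 0
Build 2: 9→15, due 15, tardiness 0
Build 3: 15→18, due 17, tardiness 1
Build 4: 18→26, due 8, tardiness 18
Maximum = 18.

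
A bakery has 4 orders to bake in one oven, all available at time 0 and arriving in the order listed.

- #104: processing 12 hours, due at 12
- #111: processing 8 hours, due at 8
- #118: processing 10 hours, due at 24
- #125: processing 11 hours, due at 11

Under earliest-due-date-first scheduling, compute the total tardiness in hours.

44

EDD (increasing due date): #111 #125 #104 #118.
#111: 0→8, due 8, tardiness 0
#125: 8→19, due 11, tardiness 8
#104: 19→31, due 12, tardiness 19
#118: 31→41, due 24, tardiness 17
Sum = 0+8+19+17 = 44.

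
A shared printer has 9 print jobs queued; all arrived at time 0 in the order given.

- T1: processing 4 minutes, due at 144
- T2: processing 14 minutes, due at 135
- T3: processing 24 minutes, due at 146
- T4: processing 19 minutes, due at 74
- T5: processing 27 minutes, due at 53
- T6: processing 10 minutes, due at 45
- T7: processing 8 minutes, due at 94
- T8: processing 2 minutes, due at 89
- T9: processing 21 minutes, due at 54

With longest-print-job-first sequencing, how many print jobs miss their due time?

LPT (decreasing processing time): T5 T3 T9 T4 T2 T6 T7 T1 T8.
T5: 0→27, due 53, tardiness 0
T3: 27→51, due 146, tardiness 0
T9: 51→72, due 54, tardiness 18
T4: 72→91, due 74, tardiness 17
T2: 91→105, due 135, tardiness 0
T6: 105→115, due 45, tardiness 70
T7: 115→123, due 94, tardiness 29
T1: 123→127, due 144, tardiness 0
T8: 127→129, due 89, tardiness 40
Late print jobs: 5.

5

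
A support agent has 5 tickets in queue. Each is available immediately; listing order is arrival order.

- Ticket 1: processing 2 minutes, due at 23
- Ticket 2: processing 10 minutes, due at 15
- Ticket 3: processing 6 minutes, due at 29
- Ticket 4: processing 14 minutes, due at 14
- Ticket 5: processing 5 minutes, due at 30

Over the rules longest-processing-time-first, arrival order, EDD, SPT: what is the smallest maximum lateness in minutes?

LPT (decreasing processing time): Ticket 4 Ticket 2 Ticket 3 Ticket 5 Ticket 1.
Ticket 4: 0→14, due 14, lateness 0
Ticket 2: 14→24, due 15, lateness 9
Ticket 3: 24→30, due 29, lateness 1
Ticket 5: 30→35, due 30, lateness 5
Ticket 1: 35→37, due 23, lateness 14
Maximum = 14.
FIFO (arrival order): Ticket 1 Ticket 2 Ticket 3 Ticket 4 Ticket 5.
Ticket 1: 0→2, due 23, lateness -21
Ticket 2: 2→12, due 15, lateness -3
Ticket 3: 12→18, due 29, lateness -11
Ticket 4: 18→32, due 14, lateness 18
Ticket 5: 32→37, due 30, lateness 7
Maximum = 18.
EDD (increasing due date): Ticket 4 Ticket 2 Ticket 1 Ticket 3 Ticket 5.
Ticket 4: 0→14, due 14, lateness 0
Ticket 2: 14→24, due 15, lateness 9
Ticket 1: 24→26, due 23, lateness 3
Ticket 3: 26→32, due 29, lateness 3
Ticket 5: 32→37, due 30, lateness 7
Maximum = 9.
SPT (increasing processing time): Ticket 1 Ticket 5 Ticket 3 Ticket 2 Ticket 4.
Ticket 1: 0→2, due 23, lateness -21
Ticket 5: 2→7, due 30, lateness -23
Ticket 3: 7→13, due 29, lateness -16
Ticket 2: 13→23, due 15, lateness 8
Ticket 4: 23→37, due 14, lateness 23
Maximum = 23.
LPT 14, FIFO 18, EDD 9, SPT 23 → minimum 9.

9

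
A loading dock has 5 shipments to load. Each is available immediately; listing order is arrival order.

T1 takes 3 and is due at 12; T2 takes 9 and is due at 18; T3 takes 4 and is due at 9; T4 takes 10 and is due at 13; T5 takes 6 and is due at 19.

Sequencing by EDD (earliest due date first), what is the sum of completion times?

EDD (increasing due date): T3 T1 T4 T2 T5.
T3: 0→4
T1: 4→7
T4: 7→17
T2: 17→26
T5: 26→32
Sum = 4+7+17+26+32 = 86.

86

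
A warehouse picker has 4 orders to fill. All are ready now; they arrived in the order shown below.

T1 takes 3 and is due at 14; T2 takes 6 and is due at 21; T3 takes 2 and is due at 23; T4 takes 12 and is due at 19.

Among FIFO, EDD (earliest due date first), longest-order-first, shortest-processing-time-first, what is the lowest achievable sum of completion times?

41

FIFO (arrival order): T1 T2 T3 T4.
T1: 0→3
T2: 3→9
T3: 9→11
T4: 11→23
Sum = 3+9+11+23 = 46.
EDD (increasing due date): T1 T4 T2 T3.
T1: 0→3
T4: 3→15
T2: 15→21
T3: 21→23
Sum = 3+15+21+23 = 62.
LPT (decreasing processing time): T4 T2 T1 T3.
T4: 0→12
T2: 12→18
T1: 18→21
T3: 21→23
Sum = 12+18+21+23 = 74.
SPT (increasing processing time): T3 T1 T2 T4.
T3: 0→2
T1: 2→5
T2: 5→11
T4: 11→23
Sum = 2+5+11+23 = 41.
FIFO 46, EDD 62, LPT 74, SPT 41 → minimum 41.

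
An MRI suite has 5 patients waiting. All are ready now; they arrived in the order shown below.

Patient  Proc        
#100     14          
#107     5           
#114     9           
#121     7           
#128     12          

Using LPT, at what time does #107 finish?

47

LPT (decreasing processing time): #100 #128 #114 #121 #107.
#100: 0→14
#128: 14→26
#114: 26→35
#121: 35→42
#107: 42→47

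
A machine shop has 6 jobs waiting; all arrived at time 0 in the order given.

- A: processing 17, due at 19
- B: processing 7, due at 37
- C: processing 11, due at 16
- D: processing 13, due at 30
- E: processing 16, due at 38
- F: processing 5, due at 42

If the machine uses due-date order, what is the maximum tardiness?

EDD (increasing due date): C A D B E F.
C: 0→11, due 16, tardiness 0
A: 11→28, due 19, tardiness 9
D: 28→41, due 30, tardiness 11
B: 41→48, due 37, tardiness 11
E: 48→64, due 38, tardiness 26
F: 64→69, due 42, tardiness 27
Maximum = 27.

27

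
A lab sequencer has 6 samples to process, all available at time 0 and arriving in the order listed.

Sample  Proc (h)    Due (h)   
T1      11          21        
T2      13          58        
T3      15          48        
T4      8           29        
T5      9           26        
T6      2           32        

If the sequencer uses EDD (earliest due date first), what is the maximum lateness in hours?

EDD (increasing due date): T1 T5 T4 T6 T3 T2.
T1: 0→11, due 21, lateness -10
T5: 11→20, due 26, lateness -6
T4: 20→28, due 29, lateness -1
T6: 28→30, due 32, lateness -2
T3: 30→45, due 48, lateness -3
T2: 45→58, due 58, lateness 0
Maximum = 0.

0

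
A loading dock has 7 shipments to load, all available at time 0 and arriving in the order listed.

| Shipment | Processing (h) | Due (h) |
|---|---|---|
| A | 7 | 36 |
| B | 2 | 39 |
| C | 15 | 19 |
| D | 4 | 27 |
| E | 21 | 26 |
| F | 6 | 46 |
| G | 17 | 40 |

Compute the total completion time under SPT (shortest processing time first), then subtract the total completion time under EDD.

SPT (increasing processing time): B D F A C G E.
B: 0→2
D: 2→6
F: 6→12
A: 12→19
C: 19→34
G: 34→51
E: 51→72
Sum = 2+6+12+19+34+51+72 = 196.
EDD (increasing due date): C E D A B G F.
C: 0→15
E: 15→36
D: 36→40
A: 40→47
B: 47→49
G: 49→66
F: 66→72
Sum = 15+36+40+47+49+66+72 = 325.
Difference = 196 − 325 = -129.

-129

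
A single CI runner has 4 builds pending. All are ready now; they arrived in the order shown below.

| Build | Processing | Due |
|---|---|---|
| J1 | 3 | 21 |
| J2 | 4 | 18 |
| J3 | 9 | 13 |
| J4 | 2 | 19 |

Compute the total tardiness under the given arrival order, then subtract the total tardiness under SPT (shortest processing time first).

FIFO (arrival order): J1 J2 J3 J4.
J1: 0→3, due 21, tardiness 0
J2: 3→7, due 18, tardiness 0
J3: 7→16, due 13, tardiness 3
J4: 16→18, due 19, tardiness 0
Sum = 0+0+3+0 = 3.
SPT (increasing processing time): J4 J1 J2 J3.
J4: 0→2, due 19, tardiness 0
J1: 2→5, due 21, tardiness 0
J2: 5→9, due 18, tardiness 0
J3: 9→18, due 13, tardiness 5
Sum = 0+0+0+5 = 5.
Difference = 3 − 5 = -2.

-2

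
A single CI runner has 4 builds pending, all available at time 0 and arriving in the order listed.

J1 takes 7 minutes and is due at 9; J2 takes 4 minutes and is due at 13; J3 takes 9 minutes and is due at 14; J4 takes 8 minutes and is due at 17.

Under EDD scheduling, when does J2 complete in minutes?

11

EDD (increasing due date): J1 J2 J3 J4.
J1: 0→7
J2: 7→11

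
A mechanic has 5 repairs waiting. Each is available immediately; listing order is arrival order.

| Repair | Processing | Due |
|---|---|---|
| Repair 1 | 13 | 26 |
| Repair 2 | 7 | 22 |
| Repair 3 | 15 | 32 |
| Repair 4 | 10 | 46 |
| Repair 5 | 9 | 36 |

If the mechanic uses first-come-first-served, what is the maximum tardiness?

18

FIFO (arrival order): Repair 1 Repair 2 Repair 3 Repair 4 Repair 5.
Repair 1: 0→13, due 26, tardiness 0
Repair 2: 13→20, due 22, tardiness 0
Repair 3: 20→35, due 32, tardiness 3
Repair 4: 35→45, due 46, tardiness 0
Repair 5: 45→54, due 36, tardiness 18
Maximum = 18.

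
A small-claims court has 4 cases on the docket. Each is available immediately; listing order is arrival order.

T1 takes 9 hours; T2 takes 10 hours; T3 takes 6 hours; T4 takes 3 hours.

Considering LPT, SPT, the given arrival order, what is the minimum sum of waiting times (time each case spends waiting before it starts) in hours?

LPT (decreasing processing time): T2 T1 T3 T4.
T2: waits 0, runs 0→10
T1: waits 10, runs 10→19
T3: waits 19, runs 19→25
T4: waits 25, runs 25→28
Sum = 0+10+19+25 = 54.
SPT (increasing processing time): T4 T3 T1 T2.
T4: waits 0, runs 0→3
T3: waits 3, runs 3→9
T1: waits 9, runs 9→18
T2: waits 18, runs 18→28
Sum = 0+3+9+18 = 30.
FIFO (arrival order): T1 T2 T3 T4.
T1: waits 0, runs 0→9
T2: waits 9, runs 9→19
T3: waits 19, runs 19→25
T4: waits 25, runs 25→28
Sum = 0+9+19+25 = 53.
LPT 54, SPT 30, FIFO 53 → minimum 30.

30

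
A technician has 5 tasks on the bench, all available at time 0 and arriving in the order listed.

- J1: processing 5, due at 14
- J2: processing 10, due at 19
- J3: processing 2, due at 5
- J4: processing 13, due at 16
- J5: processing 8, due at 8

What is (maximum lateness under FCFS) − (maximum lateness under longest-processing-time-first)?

-3

FIFO (arrival order): J1 J2 J3 J4 J5.
J1: 0→5, due 14, lateness -9
J2: 5→15, due 19, lateness -4
J3: 15→17, due 5, lateness 12
J4: 17→30, due 16, lateness 14
J5: 30→38, due 8, lateness 30
Maximum = 30.
LPT (decreasing processing time): J4 J2 J5 J1 J3.
J4: 0→13, due 16, lateness -3
J2: 13→23, due 19, lateness 4
J5: 23→31, due 8, lateness 23
J1: 31→36, due 14, lateness 22
J3: 36→38, due 5, lateness 33
Maximum = 33.
Difference = 30 − 33 = -3.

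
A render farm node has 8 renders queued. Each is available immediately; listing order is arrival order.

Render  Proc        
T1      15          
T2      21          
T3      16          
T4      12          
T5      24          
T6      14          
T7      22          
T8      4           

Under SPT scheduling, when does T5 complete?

SPT (increasing processing time): T8 T4 T6 T1 T3 T2 T7 T5.
T8: 0→4
T4: 4→16
T6: 16→30
T1: 30→45
T3: 45→61
T2: 61→82
T7: 82→104
T5: 104→128

128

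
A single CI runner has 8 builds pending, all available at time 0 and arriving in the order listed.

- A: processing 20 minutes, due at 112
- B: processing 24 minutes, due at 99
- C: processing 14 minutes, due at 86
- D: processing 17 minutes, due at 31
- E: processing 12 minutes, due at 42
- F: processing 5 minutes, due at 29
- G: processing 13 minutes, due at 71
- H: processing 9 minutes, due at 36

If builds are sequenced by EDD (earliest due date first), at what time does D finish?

22

EDD (increasing due date): F D H E G C B A.
F: 0→5
D: 5→22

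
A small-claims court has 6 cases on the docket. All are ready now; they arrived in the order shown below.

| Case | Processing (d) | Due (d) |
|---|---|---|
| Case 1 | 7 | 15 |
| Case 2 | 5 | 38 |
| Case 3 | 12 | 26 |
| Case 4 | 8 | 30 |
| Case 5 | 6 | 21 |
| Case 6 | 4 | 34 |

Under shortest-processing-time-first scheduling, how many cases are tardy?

SPT (increasing processing time): Case 6 Case 2 Case 5 Case 1 Case 4 Case 3.
Case 6: 0→4, due 34, tardiness 0
Case 2: 4→9, due 38, tardiness 0
Case 5: 9→15, due 21, tardiness 0
Case 1: 15→22, due 15, tardiness 7
Case 4: 22→30, due 30, tardiness 0
Case 3: 30→42, due 26, tardiness 16
Late cases: 2.

2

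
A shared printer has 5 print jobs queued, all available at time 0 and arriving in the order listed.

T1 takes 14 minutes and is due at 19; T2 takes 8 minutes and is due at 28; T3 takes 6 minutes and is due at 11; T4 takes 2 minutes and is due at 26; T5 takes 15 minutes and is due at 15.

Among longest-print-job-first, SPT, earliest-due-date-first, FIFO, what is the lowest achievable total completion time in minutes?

LPT (decreasing processing time): T5 T1 T2 T3 T4.
T5: 0→15
T1: 15→29
T2: 29→37
T3: 37→43
T4: 43→45
Sum = 15+29+37+43+45 = 169.
SPT (increasing processing time): T4 T3 T2 T1 T5.
T4: 0→2
T3: 2→8
T2: 8→16
T1: 16→30
T5: 30→45
Sum = 2+8+16+30+45 = 101.
EDD (increasing due date): T3 T5 T1 T4 T2.
T3: 0→6
T5: 6→21
T1: 21→35
T4: 35→37
T2: 37→45
Sum = 6+21+35+37+45 = 144.
FIFO (arrival order): T1 T2 T3 T4 T5.
T1: 0→14
T2: 14→22
T3: 22→28
T4: 28→30
T5: 30→45
Sum = 14+22+28+30+45 = 139.
LPT 169, SPT 101, EDD 144, FIFO 139 → minimum 101.

101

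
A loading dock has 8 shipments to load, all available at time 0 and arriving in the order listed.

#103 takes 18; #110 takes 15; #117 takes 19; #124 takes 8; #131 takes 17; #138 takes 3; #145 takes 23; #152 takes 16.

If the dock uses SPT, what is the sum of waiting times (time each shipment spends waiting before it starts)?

314

SPT (increasing processing time): #138 #124 #110 #152 #131 #103 #117 #145.
#138: waits 0, runs 0→3
#124: waits 3, runs 3→11
#110: waits 11, runs 11→26
#152: waits 26, runs 26→42
#131: waits 42, runs 42→59
#103: waits 59, runs 59→77
#117: waits 77, runs 77→96
#145: waits 96, runs 96→119
Sum = 0+3+11+26+42+59+77+96 = 314.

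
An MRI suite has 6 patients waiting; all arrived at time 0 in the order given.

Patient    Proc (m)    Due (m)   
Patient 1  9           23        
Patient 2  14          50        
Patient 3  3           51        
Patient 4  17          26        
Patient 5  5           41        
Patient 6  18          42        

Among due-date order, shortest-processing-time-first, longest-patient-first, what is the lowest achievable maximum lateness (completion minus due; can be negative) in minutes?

15

EDD (increasing due date): Patient 1 Patient 4 Patient 5 Patient 6 Patient 2 Patient 3.
Patient 1: 0→9, due 23, lateness -14
Patient 4: 9→26, due 26, lateness 0
Patient 5: 26→31, due 41, lateness -10
Patient 6: 31→49, due 42, lateness 7
Patient 2: 49→63, due 50, lateness 13
Patient 3: 63→66, due 51, lateness 15
Maximum = 15.
SPT (increasing processing time): Patient 3 Patient 5 Patient 1 Patient 2 Patient 4 Patient 6.
Patient 3: 0→3, due 51, lateness -48
Patient 5: 3→8, due 41, lateness -33
Patient 1: 8→17, due 23, lateness -6
Patient 2: 17→31, due 50, lateness -19
Patient 4: 31→48, due 26, lateness 22
Patient 6: 48→66, due 42, lateness 24
Maximum = 24.
LPT (decreasing processing time): Patient 6 Patient 4 Patient 2 Patient 1 Patient 5 Patient 3.
Patient 6: 0→18, due 42, lateness -24
Patient 4: 18→35, due 26, lateness 9
Patient 2: 35→49, due 50, lateness -1
Patient 1: 49→58, due 23, lateness 35
Patient 5: 58→63, due 41, lateness 22
Patient 3: 63→66, due 51, lateness 15
Maximum = 35.
EDD 15, SPT 24, LPT 35 → minimum 15.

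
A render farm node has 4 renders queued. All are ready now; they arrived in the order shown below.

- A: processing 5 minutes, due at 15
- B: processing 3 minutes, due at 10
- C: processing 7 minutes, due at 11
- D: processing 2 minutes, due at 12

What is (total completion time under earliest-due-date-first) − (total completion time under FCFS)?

-3

EDD (increasing due date): B C D A.
B: 0→3
C: 3→10
D: 10→12
A: 12→17
Sum = 3+10+12+17 = 42.
FIFO (arrival order): A B C D.
A: 0→5
B: 5→8
C: 8→15
D: 15→17
Sum = 5+8+15+17 = 45.
Difference = 42 − 45 = -3.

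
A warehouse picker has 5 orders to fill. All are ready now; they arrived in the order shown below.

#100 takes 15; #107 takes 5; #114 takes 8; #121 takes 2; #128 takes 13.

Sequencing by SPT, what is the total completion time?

95

SPT (increasing processing time): #121 #107 #114 #128 #100.
#121: 0→2
#107: 2→7
#114: 7→15
#128: 15→28
#100: 28→43
Sum = 2+7+15+28+43 = 95.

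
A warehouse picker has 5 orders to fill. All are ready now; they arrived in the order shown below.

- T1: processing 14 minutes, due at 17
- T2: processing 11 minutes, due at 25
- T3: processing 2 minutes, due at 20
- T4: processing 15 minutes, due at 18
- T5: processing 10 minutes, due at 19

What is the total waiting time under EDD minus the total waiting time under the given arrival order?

EDD (increasing due date): T1 T4 T5 T3 T2.
T1: waits 0, runs 0→14
T4: waits 14, runs 14→29
T5: waits 29, runs 29→39
T3: waits 39, runs 39→41
T2: waits 41, runs 41→52
Sum = 0+14+29+39+41 = 123.
FIFO (arrival order): T1 T2 T3 T4 T5.
T1: waits 0, runs 0→14
T2: waits 14, runs 14→25
T3: waits 25, runs 25→27
T4: waits 27, runs 27→42
T5: waits 42, runs 42→52
Sum = 0+14+25+27+42 = 108.
Difference = 123 − 108 = 15.

15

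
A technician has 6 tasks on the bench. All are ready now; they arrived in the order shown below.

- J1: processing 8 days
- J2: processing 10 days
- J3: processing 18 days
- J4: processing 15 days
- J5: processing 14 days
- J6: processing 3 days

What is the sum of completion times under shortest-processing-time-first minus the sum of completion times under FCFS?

-58

SPT (increasing processing time): J6 J1 J2 J5 J4 J3.
J6: 0→3
J1: 3→11
J2: 11→21
J5: 21→35
J4: 35→50
J3: 50→68
Sum = 3+11+21+35+50+68 = 188.
FIFO (arrival order): J1 J2 J3 J4 J5 J6.
J1: 0→8
J2: 8→18
J3: 18→36
J4: 36→51
J5: 51→65
J6: 65→68
Sum = 8+18+36+51+65+68 = 246.
Difference = 188 − 246 = -58.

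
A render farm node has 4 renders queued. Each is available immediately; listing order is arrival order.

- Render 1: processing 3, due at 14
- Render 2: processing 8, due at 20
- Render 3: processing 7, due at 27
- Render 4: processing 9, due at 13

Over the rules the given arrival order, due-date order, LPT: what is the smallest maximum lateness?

FIFO (arrival order): Render 1 Render 2 Render 3 Render 4.
Render 1: 0→3, due 14, lateness -11
Render 2: 3→11, due 20, lateness -9
Render 3: 11→18, due 27, lateness -9
Render 4: 18→27, due 13, lateness 14
Maximum = 14.
EDD (increasing due date): Render 4 Render 1 Render 2 Render 3.
Render 4: 0→9, due 13, lateness -4
Render 1: 9→12, due 14, lateness -2
Render 2: 12→20, due 20, lateness 0
Render 3: 20→27, due 27, lateness 0
Maximum = 0.
LPT (decreasing processing time): Render 4 Render 2 Render 3 Render 1.
Render 4: 0→9, due 13, lateness -4
Render 2: 9→17, due 20, lateness -3
Render 3: 17→24, due 27, lateness -3
Render 1: 24→27, due 14, lateness 13
Maximum = 13.
FIFO 14, EDD 0, LPT 13 → minimum 0.

0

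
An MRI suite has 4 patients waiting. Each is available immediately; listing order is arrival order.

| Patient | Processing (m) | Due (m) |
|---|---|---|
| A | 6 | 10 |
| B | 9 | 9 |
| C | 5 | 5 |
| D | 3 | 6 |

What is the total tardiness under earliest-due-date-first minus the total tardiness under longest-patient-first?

-14

EDD (increasing due date): C D B A.
C: 0→5, due 5, tardiness 0
D: 5→8, due 6, tardiness 2
B: 8→17, due 9, tardiness 8
A: 17→23, due 10, tardiness 13
Sum = 0+2+8+13 = 23.
LPT (decreasing processing time): B A C D.
B: 0→9, due 9, tardiness 0
A: 9→15, due 10, tardiness 5
C: 15→20, due 5, tardiness 15
D: 20→23, due 6, tardiness 17
Sum = 0+5+15+17 = 37.
Difference = 23 − 37 = -14.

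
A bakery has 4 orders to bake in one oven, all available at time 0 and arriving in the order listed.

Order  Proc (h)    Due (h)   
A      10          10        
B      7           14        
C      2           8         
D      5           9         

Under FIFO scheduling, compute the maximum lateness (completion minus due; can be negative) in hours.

15

FIFO (arrival order): A B C D.
A: 0→10, due 10, lateness 0
B: 10→17, due 14, lateness 3
C: 17→19, due 8, lateness 11
D: 19→24, due 9, lateness 15
Maximum = 15.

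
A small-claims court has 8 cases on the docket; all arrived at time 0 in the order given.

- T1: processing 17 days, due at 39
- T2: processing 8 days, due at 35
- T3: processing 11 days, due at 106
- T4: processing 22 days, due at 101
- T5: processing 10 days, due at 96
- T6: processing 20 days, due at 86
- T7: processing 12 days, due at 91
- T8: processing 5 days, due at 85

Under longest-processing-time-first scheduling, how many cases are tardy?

3

LPT (decreasing processing time): T4 T6 T1 T7 T3 T5 T2 T8.
T4: 0→22, due 101, tardiness 0
T6: 22→42, due 86, tardiness 0
T1: 42→59, due 39, tardiness 20
T7: 59→71, due 91, tardiness 0
T3: 71→82, due 106, tardiness 0
T5: 82→92, due 96, tardiness 0
T2: 92→100, due 35, tardiness 65
T8: 100→105, due 85, tardiness 20
Late cases: 3.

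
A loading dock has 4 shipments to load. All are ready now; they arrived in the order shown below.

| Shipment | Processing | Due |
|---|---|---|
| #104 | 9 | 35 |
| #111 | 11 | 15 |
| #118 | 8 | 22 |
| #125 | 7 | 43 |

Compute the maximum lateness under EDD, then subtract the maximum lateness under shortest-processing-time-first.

EDD (increasing due date): #111 #118 #104 #125.
#111: 0→11, due 15, lateness -4
#118: 11→19, due 22, lateness -3
#104: 19→28, due 35, lateness -7
#125: 28→35, due 43, lateness -8
Maximum = -3.
SPT (increasing processing time): #125 #118 #104 #111.
#125: 0→7, due 43, lateness -36
#118: 7→15, due 22, lateness -7
#104: 15→24, due 35, lateness -11
#111: 24→35, due 15, lateness 20
Maximum = 20.
Difference = -3 − 20 = -23.

-23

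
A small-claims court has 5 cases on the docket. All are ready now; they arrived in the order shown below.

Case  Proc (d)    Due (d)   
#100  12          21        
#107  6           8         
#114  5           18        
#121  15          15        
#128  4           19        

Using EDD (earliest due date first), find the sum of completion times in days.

125

EDD (increasing due date): #107 #121 #114 #128 #100.
#107: 0→6
#121: 6→21
#114: 21→26
#128: 26→30
#100: 30→42
Sum = 6+21+26+30+42 = 125.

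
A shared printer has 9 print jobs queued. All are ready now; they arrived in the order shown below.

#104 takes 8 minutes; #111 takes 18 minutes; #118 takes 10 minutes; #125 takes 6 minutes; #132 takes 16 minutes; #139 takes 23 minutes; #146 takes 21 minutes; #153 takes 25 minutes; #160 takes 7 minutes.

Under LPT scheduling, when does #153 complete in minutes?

25

LPT (decreasing processing time): #153 #139 #146 #111 #132 #118 #104 #160 #125.
#153: 0→25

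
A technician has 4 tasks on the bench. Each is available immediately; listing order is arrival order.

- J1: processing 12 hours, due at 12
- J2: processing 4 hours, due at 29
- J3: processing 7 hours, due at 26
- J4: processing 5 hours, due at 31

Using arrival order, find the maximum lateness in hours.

FIFO (arrival order): J1 J2 J3 J4.
J1: 0→12, due 12, lateness 0
J2: 12→16, due 29, lateness -13
J3: 16→23, due 26, lateness -3
J4: 23→28, due 31, lateness -3
Maximum = 0.

0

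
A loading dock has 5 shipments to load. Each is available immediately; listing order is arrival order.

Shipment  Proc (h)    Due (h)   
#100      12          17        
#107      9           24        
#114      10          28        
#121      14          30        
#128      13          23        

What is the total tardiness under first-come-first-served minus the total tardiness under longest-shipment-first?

FIFO (arrival order): #100 #107 #114 #121 #128.
#100: 0→12, due 17, tardiness 0
#107: 12→21, due 24, tardiness 0
#114: 21→31, due 28, tardiness 3
#121: 31→45, due 30, tardiness 15
#128: 45→58, due 23, tardiness 35
Sum = 0+0+3+15+35 = 53.
LPT (decreasing processing time): #121 #128 #100 #114 #107.
#121: 0→14, due 30, tardiness 0
#128: 14→27, due 23, tardiness 4
#100: 27→39, due 17, tardiness 22
#114: 39→49, due 28, tardiness 21
#107: 49→58, due 24, tardiness 34
Sum = 0+4+22+21+34 = 81.
Difference = 53 − 81 = -28.

-28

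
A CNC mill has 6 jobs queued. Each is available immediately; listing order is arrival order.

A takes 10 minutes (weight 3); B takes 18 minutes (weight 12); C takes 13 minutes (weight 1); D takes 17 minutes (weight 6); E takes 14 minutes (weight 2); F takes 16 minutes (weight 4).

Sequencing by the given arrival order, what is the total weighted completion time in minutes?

1251

FIFO (arrival order): A B C D E F.
A: finishes 10, weight 3, w·C = 30
B: finishes 28, weight 12, w·C = 336
C: finishes 41, weight 1, w·C = 41
D: finishes 58, weight 6, w·C = 348
E: finishes 72, weight 2, w·C = 144
F: finishes 88, weight 4, w·C = 352
Sum = 30+336+41+348+144+352 = 1251.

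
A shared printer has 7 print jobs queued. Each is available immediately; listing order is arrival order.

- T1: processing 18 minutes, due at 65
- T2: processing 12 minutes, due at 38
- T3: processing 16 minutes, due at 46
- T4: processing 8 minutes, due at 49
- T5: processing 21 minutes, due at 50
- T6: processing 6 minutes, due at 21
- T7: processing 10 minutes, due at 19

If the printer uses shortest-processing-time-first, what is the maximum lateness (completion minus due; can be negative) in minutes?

41

SPT (increasing processing time): T6 T4 T7 T2 T3 T1 T5.
T6: 0→6, due 21, lateness -15
T4: 6→14, due 49, lateness -35
T7: 14→24, due 19, lateness 5
T2: 24→36, due 38, lateness -2
T3: 36→52, due 46, lateness 6
T1: 52→70, due 65, lateness 5
T5: 70→91, due 50, lateness 41
Maximum = 41.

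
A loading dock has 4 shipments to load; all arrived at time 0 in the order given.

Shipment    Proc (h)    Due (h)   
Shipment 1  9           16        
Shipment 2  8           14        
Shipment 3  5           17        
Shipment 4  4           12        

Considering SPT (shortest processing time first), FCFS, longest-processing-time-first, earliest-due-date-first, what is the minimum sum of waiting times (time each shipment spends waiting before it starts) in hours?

30

SPT (increasing processing time): Shipment 4 Shipment 3 Shipment 2 Shipment 1.
Shipment 4: waits 0, runs 0→4
Shipment 3: waits 4, runs 4→9
Shipment 2: waits 9, runs 9→17
Shipment 1: waits 17, runs 17→26
Sum = 0+4+9+17 = 30.
FIFO (arrival order): Shipment 1 Shipment 2 Shipment 3 Shipment 4.
Shipment 1: waits 0, runs 0→9
Shipment 2: waits 9, runs 9→17
Shipment 3: waits 17, runs 17→22
Shipment 4: waits 22, runs 22→26
Sum = 0+9+17+22 = 48.
LPT (decreasing processing time): Shipment 1 Shipment 2 Shipment 3 Shipment 4.
Shipment 1: waits 0, runs 0→9
Shipment 2: waits 9, runs 9→17
Shipment 3: waits 17, runs 17→22
Shipment 4: waits 22, runs 22→26
Sum = 0+9+17+22 = 48.
EDD (increasing due date): Shipment 4 Shipment 2 Shipment 1 Shipment 3.
Shipment 4: waits 0, runs 0→4
Shipment 2: waits 4, runs 4→12
Shipment 1: waits 12, runs 12→21
Shipment 3: waits 21, runs 21→26
Sum = 0+4+12+21 = 37.
SPT 30, FIFO 48, LPT 48, EDD 37 → minimum 30.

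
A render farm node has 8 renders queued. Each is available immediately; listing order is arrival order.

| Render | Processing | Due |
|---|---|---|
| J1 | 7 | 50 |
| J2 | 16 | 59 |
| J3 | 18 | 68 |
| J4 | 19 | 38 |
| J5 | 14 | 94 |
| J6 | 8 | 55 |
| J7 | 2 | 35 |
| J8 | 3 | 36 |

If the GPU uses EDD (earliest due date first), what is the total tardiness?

5

EDD (increasing due date): J7 J8 J4 J1 J6 J2 J3 J5.
J7: 0→2, due 35, tardiness 0
J8: 2→5, due 36, tardiness 0
J4: 5→24, due 38, tardiness 0
J1: 24→31, due 50, tardiness 0
J6: 31→39, due 55, tardiness 0
J2: 39→55, due 59, tardiness 0
J3: 55→73, due 68, tardiness 5
J5: 73→87, due 94, tardiness 0
Sum = 0+0+0+0+0+0+5+0 = 5.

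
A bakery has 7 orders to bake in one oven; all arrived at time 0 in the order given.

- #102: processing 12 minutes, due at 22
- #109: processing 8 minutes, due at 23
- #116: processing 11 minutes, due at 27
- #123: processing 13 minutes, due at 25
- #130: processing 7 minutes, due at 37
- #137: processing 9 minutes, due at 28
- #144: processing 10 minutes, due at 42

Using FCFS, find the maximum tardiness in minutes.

FIFO (arrival order): #102 #109 #116 #123 #130 #137 #144.
#102: 0→12, due 22, tardiness 0
#109: 12→20, due 23, tardiness 0
#116: 20→31, due 27, tardiness 4
#123: 31→44, due 25, tardiness 19
#130: 44→51, due 37, tardiness 14
#137: 51→60, due 28, tardiness 32
#144: 60→70, due 42, tardiness 28
Maximum = 32.

32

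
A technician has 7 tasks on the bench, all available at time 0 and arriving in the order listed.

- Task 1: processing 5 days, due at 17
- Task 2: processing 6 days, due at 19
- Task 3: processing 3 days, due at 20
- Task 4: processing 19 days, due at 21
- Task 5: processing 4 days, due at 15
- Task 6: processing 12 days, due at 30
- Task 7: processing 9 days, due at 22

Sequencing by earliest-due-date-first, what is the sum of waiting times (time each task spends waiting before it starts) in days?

EDD (increasing due date): Task 5 Task 1 Task 2 Task 3 Task 4 Task 7 Task 6.
Task 5: waits 0, runs 0→4
Task 1: waits 4, runs 4→9
Task 2: waits 9, runs 9→15
Task 3: waits 15, runs 15→18
Task 4: waits 18, runs 18→37
Task 7: waits 37, runs 37→46
Task 6: waits 46, runs 46→58
Sum = 0+4+9+15+18+37+46 = 129.

129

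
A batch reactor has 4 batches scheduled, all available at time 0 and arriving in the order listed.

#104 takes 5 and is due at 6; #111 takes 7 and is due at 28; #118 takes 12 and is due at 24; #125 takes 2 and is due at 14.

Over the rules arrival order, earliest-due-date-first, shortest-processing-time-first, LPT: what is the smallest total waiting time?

FIFO (arrival order): #104 #111 #118 #125.
#104: waits 0, runs 0→5
#111: waits 5, runs 5→12
#118: waits 12, runs 12→24
#125: waits 24, runs 24→26
Sum = 0+5+12+24 = 41.
EDD (increasing due date): #104 #125 #118 #111.
#104: waits 0, runs 0→5
#125: waits 5, runs 5→7
#118: waits 7, runs 7→19
#111: waits 19, runs 19→26
Sum = 0+5+7+19 = 31.
SPT (increasing processing time): #125 #104 #111 #118.
#125: waits 0, runs 0→2
#104: waits 2, runs 2→7
#111: waits 7, runs 7→14
#118: waits 14, runs 14→26
Sum = 0+2+7+14 = 23.
LPT (decreasing processing time): #118 #111 #104 #125.
#118: waits 0, runs 0→12
#111: waits 12, runs 12→19
#104: waits 19, runs 19→24
#125: waits 24, runs 24→26
Sum = 0+12+19+24 = 55.
FIFO 41, EDD 31, SPT 23, LPT 55 → minimum 23.

23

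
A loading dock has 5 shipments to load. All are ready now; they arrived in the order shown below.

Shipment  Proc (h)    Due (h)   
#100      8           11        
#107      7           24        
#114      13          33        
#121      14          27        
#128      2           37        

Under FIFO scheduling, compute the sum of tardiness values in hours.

22

FIFO (arrival order): #100 #107 #114 #121 #128.
#100: 0→8, due 11, tardiness 0
#107: 8→15, due 24, tardiness 0
#114: 15→28, due 33, tardiness 0
#121: 28→42, due 27, tardiness 15
#128: 42→44, due 37, tardiness 7
Sum = 0+0+0+15+7 = 22.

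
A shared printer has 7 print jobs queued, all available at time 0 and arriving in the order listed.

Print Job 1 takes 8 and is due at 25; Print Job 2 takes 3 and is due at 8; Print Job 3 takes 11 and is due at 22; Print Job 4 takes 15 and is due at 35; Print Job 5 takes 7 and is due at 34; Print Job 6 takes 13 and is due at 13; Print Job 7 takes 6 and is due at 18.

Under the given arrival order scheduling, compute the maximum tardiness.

FIFO (arrival order): Print Job 1 Print Job 2 Print Job 3 Print Job 4 Print Job 5 Print Job 6 Print Job 7.
Print Job 1: 0→8, due 25, tardiness 0
Print Job 2: 8→11, due 8, tardiness 3
Print Job 3: 11→22, due 22, tardiness 0
Print Job 4: 22→37, due 35, tardiness 2
Print Job 5: 37→44, due 34, tardiness 10
Print Job 6: 44→57, due 13, tardiness 44
Print Job 7: 57→63, due 18, tardiness 45
Maximum = 45.

45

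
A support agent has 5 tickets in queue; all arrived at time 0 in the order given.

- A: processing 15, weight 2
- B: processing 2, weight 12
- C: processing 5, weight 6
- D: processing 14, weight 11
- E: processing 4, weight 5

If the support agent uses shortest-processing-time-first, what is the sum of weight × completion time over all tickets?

475

SPT (increasing processing time): B E C D A.
B: finishes 2, weight 12, w·C = 24
E: finishes 6, weight 5, w·C = 30
C: finishes 11, weight 6, w·C = 66
D: finishes 25, weight 11, w·C = 275
A: finishes 40, weight 2, w·C = 80
Sum = 24+30+66+275+80 = 475.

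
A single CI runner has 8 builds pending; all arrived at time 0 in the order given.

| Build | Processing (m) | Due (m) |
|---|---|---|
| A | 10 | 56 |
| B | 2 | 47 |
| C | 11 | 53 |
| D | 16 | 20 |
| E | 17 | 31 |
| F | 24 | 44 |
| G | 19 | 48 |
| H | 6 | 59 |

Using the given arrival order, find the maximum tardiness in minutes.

FIFO (arrival order): A B C D E F G H.
A: 0→10, due 56, tardiness 0
B: 10→12, due 47, tardiness 0
C: 12→23, due 53, tardiness 0
D: 23→39, due 20, tardiness 19
E: 39→56, due 31, tardiness 25
F: 56→80, due 44, tardiness 36
G: 80→99, due 48, tardiness 51
H: 99→105, due 59, tardiness 46
Maximum = 51.

51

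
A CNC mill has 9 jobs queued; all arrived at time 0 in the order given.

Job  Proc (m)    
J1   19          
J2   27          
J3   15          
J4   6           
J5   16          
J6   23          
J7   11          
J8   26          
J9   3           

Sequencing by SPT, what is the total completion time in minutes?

546

SPT (increasing processing time): J9 J4 J7 J3 J5 J1 J6 J8 J2.
J9: 0→3
J4: 3→9
J7: 9→20
J3: 20→35
J5: 35→51
J1: 51→70
J6: 70→93
J8: 93→119
J2: 119→146
Sum = 3+9+20+35+51+70+93+119+146 = 546.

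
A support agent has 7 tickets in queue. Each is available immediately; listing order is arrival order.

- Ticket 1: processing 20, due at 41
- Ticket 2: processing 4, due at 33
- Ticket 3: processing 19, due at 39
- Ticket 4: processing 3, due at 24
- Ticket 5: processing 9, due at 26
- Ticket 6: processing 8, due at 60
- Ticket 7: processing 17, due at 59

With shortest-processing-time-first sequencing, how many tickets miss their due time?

2

SPT (increasing processing time): Ticket 4 Ticket 2 Ticket 6 Ticket 5 Ticket 7 Ticket 3 Ticket 1.
Ticket 4: 0→3, due 24, tardiness 0
Ticket 2: 3→7, due 33, tardiness 0
Ticket 6: 7→15, due 60, tardiness 0
Ticket 5: 15→24, due 26, tardiness 0
Ticket 7: 24→41, due 59, tardiness 0
Ticket 3: 41→60, due 39, tardiness 21
Ticket 1: 60→80, due 41, tardiness 39
Late tickets: 2.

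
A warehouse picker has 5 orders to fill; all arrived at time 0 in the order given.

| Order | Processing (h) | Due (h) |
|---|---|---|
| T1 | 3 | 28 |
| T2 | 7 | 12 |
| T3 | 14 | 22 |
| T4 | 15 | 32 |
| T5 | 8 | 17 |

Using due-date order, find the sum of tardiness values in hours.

26

EDD (increasing due date): T2 T5 T3 T1 T4.
T2: 0→7, due 12, tardiness 0
T5: 7→15, due 17, tardiness 0
T3: 15→29, due 22, tardiness 7
T1: 29→32, due 28, tardiness 4
T4: 32→47, due 32, tardiness 15
Sum = 0+0+7+4+15 = 26.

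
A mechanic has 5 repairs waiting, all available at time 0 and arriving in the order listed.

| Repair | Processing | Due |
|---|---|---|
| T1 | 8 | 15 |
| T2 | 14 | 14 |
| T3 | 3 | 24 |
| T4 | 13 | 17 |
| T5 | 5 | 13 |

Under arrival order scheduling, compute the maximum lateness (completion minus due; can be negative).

30

FIFO (arrival order): T1 T2 T3 T4 T5.
T1: 0→8, due 15, lateness -7
T2: 8→22, due 14, lateness 8
T3: 22→25, due 24, lateness 1
T4: 25→38, due 17, lateness 21
T5: 38→43, due 13, lateness 30
Maximum = 30.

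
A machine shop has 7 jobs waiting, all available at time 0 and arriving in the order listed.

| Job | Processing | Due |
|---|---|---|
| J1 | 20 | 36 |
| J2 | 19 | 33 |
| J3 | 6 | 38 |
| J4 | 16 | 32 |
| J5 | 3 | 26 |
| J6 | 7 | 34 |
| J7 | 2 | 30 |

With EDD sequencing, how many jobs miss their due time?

EDD (increasing due date): J5 J7 J4 J2 J6 J1 J3.
J5: 0→3, due 26, tardiness 0
J7: 3→5, due 30, tardiness 0
J4: 5→21, due 32, tardiness 0
J2: 21→40, due 33, tardiness 7
J6: 40→47, due 34, tardiness 13
J1: 47→67, due 36, tardiness 31
J3: 67→73, due 38, tardiness 35
Late jobs: 4.

4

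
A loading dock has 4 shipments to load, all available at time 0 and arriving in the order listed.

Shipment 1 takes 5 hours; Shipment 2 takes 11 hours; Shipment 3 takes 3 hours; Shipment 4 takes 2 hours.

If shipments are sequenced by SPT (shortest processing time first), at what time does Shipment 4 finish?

SPT (increasing processing time): Shipment 4 Shipment 3 Shipment 1 Shipment 2.
Shipment 4: 0→2

2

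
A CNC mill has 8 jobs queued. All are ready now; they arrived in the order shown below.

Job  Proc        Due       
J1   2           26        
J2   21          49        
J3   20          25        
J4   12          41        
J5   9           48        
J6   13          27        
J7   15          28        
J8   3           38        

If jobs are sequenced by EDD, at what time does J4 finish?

65

EDD (increasing due date): J3 J1 J6 J7 J8 J4 J5 J2.
J3: 0→20
J1: 20→22
J6: 22→35
J7: 35→50
J8: 50→53
J4: 53→65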